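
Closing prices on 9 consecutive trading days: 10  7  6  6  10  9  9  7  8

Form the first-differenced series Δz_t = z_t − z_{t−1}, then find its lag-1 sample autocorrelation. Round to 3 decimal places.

First differences Δz: -3, -1, 0, 4, -1, 0, -2, 1
Mean of differences = -0.2500
Numerator Σ(Δz_t−Δz̄)(Δz_{t+1}−Δz̄) = -3.0625
Denominator Σ(Δz_t−Δz̄)² = 31.5000
r_1(Δz) = -3.0625 / 31.5000 = -0.097

-0.097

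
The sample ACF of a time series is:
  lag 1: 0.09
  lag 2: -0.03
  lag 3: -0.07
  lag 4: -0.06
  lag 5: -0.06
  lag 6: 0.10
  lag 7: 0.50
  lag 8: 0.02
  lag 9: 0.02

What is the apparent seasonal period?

7

The largest autocorrelation is r_7 = 0.50; the remaining lags stay at or below 0.10.
The dominant spike at lag 7 indicates a seasonal period of 7.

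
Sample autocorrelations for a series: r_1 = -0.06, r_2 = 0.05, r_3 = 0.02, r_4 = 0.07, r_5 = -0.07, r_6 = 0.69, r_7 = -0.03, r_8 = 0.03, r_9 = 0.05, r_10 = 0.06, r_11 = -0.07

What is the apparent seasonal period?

6

The largest autocorrelation is r_6 = 0.69; the remaining lags stay at or below 0.07.
The dominant spike at lag 6 indicates a seasonal period of 6.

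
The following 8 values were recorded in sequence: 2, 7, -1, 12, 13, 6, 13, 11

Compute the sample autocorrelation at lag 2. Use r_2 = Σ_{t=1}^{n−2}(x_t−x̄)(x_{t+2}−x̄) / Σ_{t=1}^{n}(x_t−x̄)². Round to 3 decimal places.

0.080

Mean x̄ = (2 + 7 − 1 + 12 + 13 + 6 + 13 + 11)/8 = 7.8750
Deviations from mean: -5.8750, -0.8750, -8.8750, 4.1250, 5.1250, -1.8750, 5.1250, 3.1250
Σ(x_t−x̄)(x_{t+2}−x̄) = (52.1406) + (-3.6094) + (-45.4844) + (-7.7344) + (26.2656) + (-5.8594) = 15.7188
Denominator Σ(x_t−x̄)² = 196.8750
r_2 = 15.7188 / 196.8750 = 0.080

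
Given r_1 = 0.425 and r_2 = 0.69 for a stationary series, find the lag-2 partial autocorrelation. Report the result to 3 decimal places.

φ_{22} = (r_2 − r_1²) / (1 − r_1²)
r_1² = (0.425)² = 0.180625
Numerator = 0.69 − 0.1806 = 0.5094; denominator = 1 − 0.1806 = 0.8194
φ_{22} = 0.5094 / 0.8194 = 0.622

0.622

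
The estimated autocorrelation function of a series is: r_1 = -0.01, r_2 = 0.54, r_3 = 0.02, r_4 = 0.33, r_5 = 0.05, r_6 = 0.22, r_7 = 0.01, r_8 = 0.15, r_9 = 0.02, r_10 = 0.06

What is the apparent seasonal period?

2

The largest autocorrelation is r_2 = 0.54, with weaker echoes at lags 4 (0.33), 6 (0.22) and 8 (0.15); the remaining lags stay at or below 0.06.
The dominant spike at lag 2 indicates a seasonal period of 2.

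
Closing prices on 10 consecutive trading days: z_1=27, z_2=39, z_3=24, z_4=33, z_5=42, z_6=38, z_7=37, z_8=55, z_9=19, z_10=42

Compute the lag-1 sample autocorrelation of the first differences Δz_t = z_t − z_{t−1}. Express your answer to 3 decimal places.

First differences Δz: 12, -15, 9, 9, -4, -1, 18, -36, 23
Mean of differences = 1.6667
Numerator Σ(Δz_t−Δz̄)(Δz_{t+1}−Δz̄) = -1729.4444
Denominator Σ(Δz_t−Δz̄)² = 2672.0000
r_1(Δz) = -1729.4444 / 2672.0000 = -0.647

-0.647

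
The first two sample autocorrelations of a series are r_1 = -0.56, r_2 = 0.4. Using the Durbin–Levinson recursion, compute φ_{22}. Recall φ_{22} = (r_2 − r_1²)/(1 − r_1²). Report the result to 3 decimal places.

0.126

φ_{22} = (r_2 − r_1²) / (1 − r_1²)
r_1² = (-0.56)² = 0.3136
Numerator = 0.4 − 0.3136 = 0.0864; denominator = 1 − 0.3136 = 0.6864
φ_{22} = 0.0864 / 0.6864 = 0.126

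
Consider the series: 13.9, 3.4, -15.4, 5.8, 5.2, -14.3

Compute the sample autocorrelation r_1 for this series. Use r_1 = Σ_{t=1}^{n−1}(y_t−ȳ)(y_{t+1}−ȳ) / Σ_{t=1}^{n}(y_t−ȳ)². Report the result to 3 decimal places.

Mean ȳ = (13.9 + 3.4 − 15.4 + 5.8 + 5.2 − 14.3)/6 = -0.2333
Deviations from mean: 14.1333, 3.6333, -15.1667, 6.0333, 5.4333, -14.0667
Numerator Σ_{t=1}^{5}(y_t−ȳ)(y_{t+1}−ȳ) = -138.9078
Denominator Σ(y_t−ȳ)² = 706.7733
r_1 = -138.9078 / 706.7733 = -0.197

-0.197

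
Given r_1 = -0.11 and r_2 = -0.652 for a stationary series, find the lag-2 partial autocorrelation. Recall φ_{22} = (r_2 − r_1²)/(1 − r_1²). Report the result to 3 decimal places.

φ_{22} = (r_2 − r_1²) / (1 − r_1²)
r_1² = (-0.11)² = 0.0121
Numerator = -0.652 − 0.0121 = -0.6641; denominator = 1 − 0.0121 = 0.9879
φ_{22} = -0.6641 / 0.9879 = -0.672

-0.672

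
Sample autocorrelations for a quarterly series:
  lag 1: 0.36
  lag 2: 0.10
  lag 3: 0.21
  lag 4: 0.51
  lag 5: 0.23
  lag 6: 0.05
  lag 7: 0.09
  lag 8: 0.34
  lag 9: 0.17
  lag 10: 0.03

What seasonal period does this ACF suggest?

4

The largest autocorrelation is r_4 = 0.51; the remaining lags stay at or below 0.36. The elevated value at lag 1 (0.36), dropping to 0.10 at lag 2, reflects decaying short-term dependence rather than seasonality.
The dominant spike at lag 4 indicates a seasonal period of 4.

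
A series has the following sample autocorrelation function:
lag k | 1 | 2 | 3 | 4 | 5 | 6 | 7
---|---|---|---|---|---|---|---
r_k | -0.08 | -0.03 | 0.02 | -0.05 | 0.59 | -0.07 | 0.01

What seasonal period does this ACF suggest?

5

The largest autocorrelation is r_5 = 0.59; the remaining lags stay at or below 0.02.
The dominant spike at lag 5 indicates a seasonal period of 5.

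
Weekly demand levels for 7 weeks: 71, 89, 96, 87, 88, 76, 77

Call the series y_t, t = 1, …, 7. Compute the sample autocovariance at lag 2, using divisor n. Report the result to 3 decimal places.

-19.257

Mean ȳ = (71 + 89 + 96 + 87 + 88 + 76 + 77)/7 = 83.4286
Deviations: -12.4286, 5.5714, 12.5714, 3.5714, 4.5714, -7.4286, -6.4286
Σ_{t=1}^{5}(y_t−ȳ)(y_{t+2}−ȳ) = -134.7959
γ_2 = -134.7959 / 7 = -19.257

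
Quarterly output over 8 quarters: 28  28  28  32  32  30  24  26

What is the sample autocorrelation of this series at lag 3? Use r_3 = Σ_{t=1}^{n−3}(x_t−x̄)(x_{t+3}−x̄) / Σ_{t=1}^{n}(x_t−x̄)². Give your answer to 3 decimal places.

-0.532

Mean x̄ = (28 + 28 + 28 + 32 + 32 + 30 + 24 + 26)/8 = 28.5000
Deviations from mean: -0.5000, -0.5000, -0.5000, 3.5000, 3.5000, 1.5000, -4.5000, -2.5000
Σ(x_t−x̄)(x_{t+3}−x̄) = (-1.7500) + (-1.7500) + (-0.7500) + (-15.7500) + (-8.7500) = -28.7500
Denominator Σ(x_t−x̄)² = 54.0000
r_3 = -28.7500 / 54.0000 = -0.532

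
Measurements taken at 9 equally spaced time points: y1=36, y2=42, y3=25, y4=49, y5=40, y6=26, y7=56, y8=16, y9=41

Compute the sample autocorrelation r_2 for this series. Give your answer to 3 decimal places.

0.214

Mean ȳ = (36 + 42 + 25 + 49 + 40 + 26 + 56 + 16 + 41)/9 = 36.7778
Σ(y_t−ȳ)(y_{t+2}−ȳ) = (9.1605) + (63.8272) + (-37.9506) + (-131.7284) + (61.9383) + (223.9383) + (81.1605) = 270.3457
Denominator Σ(y_t−ȳ)² = 1261.5556
r_2 = 270.3457 / 1261.5556 = 0.214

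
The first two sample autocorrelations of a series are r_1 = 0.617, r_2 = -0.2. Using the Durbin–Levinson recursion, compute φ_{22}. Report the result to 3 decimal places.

-0.938

φ_{22} = (r_2 − r_1²) / (1 − r_1²)
r_1² = (0.617)² = 0.380689
Numerator = -0.2 − 0.3807 = -0.5807; denominator = 1 − 0.3807 = 0.6193
φ_{22} = -0.5807 / 0.6193 = -0.938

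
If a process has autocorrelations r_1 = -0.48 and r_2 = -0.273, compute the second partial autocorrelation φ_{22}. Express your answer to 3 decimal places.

φ_{22} = (r_2 − r_1²) / (1 − r_1²)
r_1² = (-0.48)² = 0.2304
Numerator = -0.273 − 0.2304 = -0.5034; denominator = 1 − 0.2304 = 0.7696
φ_{22} = -0.5034 / 0.7696 = -0.654

-0.654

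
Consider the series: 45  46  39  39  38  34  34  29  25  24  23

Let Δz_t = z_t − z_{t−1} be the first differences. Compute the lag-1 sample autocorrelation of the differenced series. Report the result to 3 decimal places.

-0.507

First differences Δz: 1, -7, 0, -1, -4, 0, -5, -4, -1, -1
Mean of differences = -2.2000
Numerator Σ(Δz_t−Δz̄)(Δz_{t+1}−Δz̄) = -31.2400
Denominator Σ(Δz_t−Δz̄)² = 61.6000
r_1(Δz) = -31.2400 / 61.6000 = -0.507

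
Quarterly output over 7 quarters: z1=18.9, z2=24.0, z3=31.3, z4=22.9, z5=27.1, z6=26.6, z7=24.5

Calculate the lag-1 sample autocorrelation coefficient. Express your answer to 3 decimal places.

Mean z̄ = (18.9 + 24.0 + 31.3 + 22.9 + 27.1 + 26.6 + 24.5)/7 = 25.0429
Deviations from mean: -6.1429, -1.0429, 6.2571, -2.1429, 2.0571, 1.5571, -0.5429
Σ(z_t−z̄)(z_{t+1}−z̄) = (6.4061) + (-6.5253) + (-13.4082) + (-4.4082) + (3.2033) + (-0.8453) = -15.5776
Denominator Σ(z_t−z̄)² = 89.5171
r_1 = -15.5776 / 89.5171 = -0.174

-0.174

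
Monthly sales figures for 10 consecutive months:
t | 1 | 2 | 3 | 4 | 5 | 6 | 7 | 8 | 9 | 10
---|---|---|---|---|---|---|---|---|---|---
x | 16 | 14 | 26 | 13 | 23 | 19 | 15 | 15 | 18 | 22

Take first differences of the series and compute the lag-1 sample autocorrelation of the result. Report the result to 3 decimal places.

-0.692

First differences Δx: -2, 12, -13, 10, -4, -4, 0, 3, 4
Mean of differences = 0.6667
Numerator Σ(Δx_t−Δx̄)(Δx_{t+1}−Δx̄) = -325.1111
Denominator Σ(Δx_t−Δx̄)² = 470.0000
r_1(Δx) = -325.1111 / 470.0000 = -0.692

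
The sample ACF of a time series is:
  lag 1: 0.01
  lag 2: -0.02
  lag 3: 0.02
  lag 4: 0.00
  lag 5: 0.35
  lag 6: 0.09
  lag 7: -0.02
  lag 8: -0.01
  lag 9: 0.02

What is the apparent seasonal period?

5

The largest autocorrelation is r_5 = 0.35; the remaining lags stay at or below 0.09.
The dominant spike at lag 5 indicates a seasonal period of 5.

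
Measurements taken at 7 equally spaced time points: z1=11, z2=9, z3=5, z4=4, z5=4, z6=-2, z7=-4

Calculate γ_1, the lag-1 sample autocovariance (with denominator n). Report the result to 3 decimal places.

Mean z̄ = (11 + 9 + 5 + 4 + 4 − 2 − 4)/7 = 3.8571
Σ_{t=1}^{6}(z_t−z̄)(z_{t+1}−z̄) = 87.9796
γ_1 = 87.9796 / 7 = 12.569

12.569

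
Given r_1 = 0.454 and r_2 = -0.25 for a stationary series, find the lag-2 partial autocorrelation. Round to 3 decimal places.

-0.575

φ_{22} = (r_2 − r_1²) / (1 − r_1²)
r_1² = (0.454)² = 0.206116
Numerator = -0.25 − 0.2061 = -0.4561; denominator = 1 − 0.2061 = 0.7939
φ_{22} = -0.4561 / 0.7939 = -0.575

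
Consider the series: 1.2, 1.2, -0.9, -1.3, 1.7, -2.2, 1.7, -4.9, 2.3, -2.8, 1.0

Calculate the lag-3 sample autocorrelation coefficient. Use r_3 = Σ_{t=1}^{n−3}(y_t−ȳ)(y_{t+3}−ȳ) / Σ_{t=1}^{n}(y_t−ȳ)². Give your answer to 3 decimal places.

Mean ȳ = (1.2 + 1.2 − 0.9 − 1.3 + 1.7 − 2.2 + 1.7 − 4.9 + 2.3 − 2.8 + 1.0)/11 = -0.2727
Numerator Σ_{t=1}^{8}(y_t−ȳ)(y_{t+3}−ȳ) = -24.3868
Denominator Σ(y_t−ȳ)² = 53.3218
r_3 = -24.3868 / 53.3218 = -0.457

-0.457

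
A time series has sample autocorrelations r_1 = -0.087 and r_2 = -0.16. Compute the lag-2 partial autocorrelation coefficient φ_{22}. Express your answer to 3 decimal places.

φ_{22} = (r_2 − r_1²) / (1 − r_1²)
r_1² = (-0.087)² = 0.007569
Numerator = -0.16 − 0.0076 = -0.1676; denominator = 1 − 0.0076 = 0.9924
φ_{22} = -0.1676 / 0.9924 = -0.169

-0.169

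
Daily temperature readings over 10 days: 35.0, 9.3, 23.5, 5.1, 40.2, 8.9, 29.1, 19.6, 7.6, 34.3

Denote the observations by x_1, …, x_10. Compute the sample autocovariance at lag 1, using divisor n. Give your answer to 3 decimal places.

-103.286

Mean x̄ = (35.0 + 9.3 + 23.5 + 5.1 + 40.2 + 8.9 + 29.1 + 19.6 + 7.6 + 34.3)/10 = 21.2600
Σ_{t=1}^{9}(x_t−x̄)(x_{t+1}−x̄) = -1032.8556
γ_1 = -1032.8556 / 10 = -103.286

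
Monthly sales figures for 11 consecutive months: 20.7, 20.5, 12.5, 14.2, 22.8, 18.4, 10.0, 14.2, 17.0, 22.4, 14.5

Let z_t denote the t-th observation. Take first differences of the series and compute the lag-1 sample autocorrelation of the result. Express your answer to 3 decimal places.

-0.141

First differences Δz: -0.2, -8.0, 1.7, 8.6, -4.4, -8.4, 4.2, 2.8, 5.4, -7.9
Mean of differences = -0.6200
Numerator Σ(Δz_t−Δz̄)(Δz_{t+1}−Δz̄) = -48.5264
Denominator Σ(Δz_t−Δz̄)² = 344.0160
r_1(Δz) = -48.5264 / 344.0160 = -0.141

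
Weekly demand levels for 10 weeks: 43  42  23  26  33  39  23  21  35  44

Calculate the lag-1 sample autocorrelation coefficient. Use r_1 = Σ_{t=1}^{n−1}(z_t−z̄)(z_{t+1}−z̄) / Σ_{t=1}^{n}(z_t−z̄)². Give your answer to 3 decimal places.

Mean z̄ = (43 + 42 + 23 + 26 + 33 + 39 + 23 + 21 + 35 + 44)/10 = 32.9000
Numerator Σ_{t=1}^{9}(z_t−z̄)(z_{t+1}−z̄) = 125.7900
Denominator Σ(z_t−z̄)² = 734.9000
r_1 = 125.7900 / 734.9000 = 0.171

0.171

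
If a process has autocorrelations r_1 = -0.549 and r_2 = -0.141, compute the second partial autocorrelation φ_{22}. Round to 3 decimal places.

φ_{22} = (r_2 − r_1²) / (1 − r_1²)
r_1² = (-0.549)² = 0.301401
Numerator = -0.141 − 0.3014 = -0.4424; denominator = 1 − 0.3014 = 0.6986
φ_{22} = -0.4424 / 0.6986 = -0.633

-0.633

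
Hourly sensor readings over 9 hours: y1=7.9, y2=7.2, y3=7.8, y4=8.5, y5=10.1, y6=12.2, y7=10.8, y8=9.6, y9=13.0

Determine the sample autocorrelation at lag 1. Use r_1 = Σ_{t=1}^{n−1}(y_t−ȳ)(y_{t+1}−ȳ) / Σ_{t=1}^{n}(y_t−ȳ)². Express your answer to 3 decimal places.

0.433

Mean ȳ = (7.9 + 7.2 + 7.8 + 8.5 + 10.1 + 12.2 + 10.8 + 9.6 + 13.0)/9 = 9.6778
Numerator Σ_{t=1}^{8}(y_t−ȳ)(y_{t+1}−ȳ) = 14.3217
Denominator Σ(y_t−ȳ)² = 33.0556
r_1 = 14.3217 / 33.0556 = 0.433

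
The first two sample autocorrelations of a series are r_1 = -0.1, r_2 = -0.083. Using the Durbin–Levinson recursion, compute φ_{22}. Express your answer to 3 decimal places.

φ_{22} = (r_2 − r_1²) / (1 − r_1²)
r_1² = (-0.1)² = 0.01
Numerator = -0.083 − 0.0100 = -0.0930; denominator = 1 − 0.0100 = 0.9900
φ_{22} = -0.0930 / 0.9900 = -0.094

-0.094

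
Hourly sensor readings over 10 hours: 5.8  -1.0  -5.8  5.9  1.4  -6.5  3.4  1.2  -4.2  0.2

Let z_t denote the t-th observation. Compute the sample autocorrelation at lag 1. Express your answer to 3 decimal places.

-0.330

Mean z̄ = (5.8 − 1.0 − 5.8 + 5.9 + 1.4 − 6.5 + 3.4 + 1.2 − 4.2 + 0.2)/10 = 0.0400
Numerator Σ_{t=1}^{9}(z_t−z̄)(z_{t+1}−z̄) = -58.7376
Denominator Σ(z_t−z̄)² = 177.9640
r_1 = -58.7376 / 177.9640 = -0.330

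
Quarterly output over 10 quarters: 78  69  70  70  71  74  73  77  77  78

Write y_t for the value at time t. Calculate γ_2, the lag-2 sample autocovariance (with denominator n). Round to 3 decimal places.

Mean ȳ = (78 + 69 + 70 + 70 + 71 + 74 + 73 + 77 + 77 + 78)/10 = 73.7000
Σ_{t=1}^{8}(y_t−ȳ)(y_{t+2}−ȳ) = 25.1200
γ_2 = 25.1200 / 10 = 2.512

2.512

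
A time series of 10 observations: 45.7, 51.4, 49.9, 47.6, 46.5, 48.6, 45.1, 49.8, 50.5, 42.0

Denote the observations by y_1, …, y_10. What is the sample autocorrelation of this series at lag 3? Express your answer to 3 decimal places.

0.168

Mean ȳ = (45.7 + 51.4 + 49.9 + 47.6 + 46.5 + 48.6 + 45.1 + 49.8 + 50.5 + 42.0)/10 = 47.7100
Σ(y_t−ȳ)(y_{t+3}−ȳ) = (0.2211) + (-4.4649) + (1.9491) + (0.2871) + (-2.5289) + (2.4831) + (14.9031) = 12.8497
Denominator Σ(y_t−ȳ)² = 76.2890
r_3 = 12.8497 / 76.2890 = 0.168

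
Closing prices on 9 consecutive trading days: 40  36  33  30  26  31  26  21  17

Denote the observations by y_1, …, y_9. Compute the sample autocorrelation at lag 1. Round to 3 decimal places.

Mean ȳ = (40 + 36 + 33 + 30 + 26 + 31 + 26 + 21 + 17)/9 = 28.8889
Numerator Σ_{t=1}^{8}(y_t−ȳ)(y_{t+1}−ȳ) = 213.9877
Denominator Σ(y_t−ȳ)² = 416.8889
r_1 = 213.9877 / 416.8889 = 0.513

0.513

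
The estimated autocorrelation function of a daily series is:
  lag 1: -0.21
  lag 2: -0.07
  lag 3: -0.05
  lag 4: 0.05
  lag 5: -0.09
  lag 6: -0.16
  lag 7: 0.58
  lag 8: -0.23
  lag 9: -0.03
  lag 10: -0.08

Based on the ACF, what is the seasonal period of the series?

The largest autocorrelation is r_7 = 0.58; the remaining lags stay at or below 0.05.
The dominant spike at lag 7 indicates a seasonal period of 7.

7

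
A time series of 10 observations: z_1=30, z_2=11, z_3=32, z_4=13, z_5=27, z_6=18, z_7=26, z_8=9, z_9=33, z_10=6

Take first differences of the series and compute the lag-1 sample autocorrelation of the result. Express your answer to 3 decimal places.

-0.792

First differences Δz: -19, 21, -19, 14, -9, 8, -17, 24, -27
Mean of differences = -2.6667
Numerator Σ(Δz_t−Δz̄)(Δz_{t+1}−Δz̄) = -2402.4444
Denominator Σ(Δz_t−Δz̄)² = 3034.0000
r_1(Δz) = -2402.4444 / 3034.0000 = -0.792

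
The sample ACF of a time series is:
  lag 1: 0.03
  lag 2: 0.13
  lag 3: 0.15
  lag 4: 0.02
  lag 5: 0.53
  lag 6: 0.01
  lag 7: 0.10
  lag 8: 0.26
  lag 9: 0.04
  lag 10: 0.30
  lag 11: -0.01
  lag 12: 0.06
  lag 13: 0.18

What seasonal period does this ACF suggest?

The largest autocorrelation is r_5 = 0.53, with a weaker echo at lag 10 (0.30); the remaining lags stay at or below 0.26.
The dominant spike at lag 5 indicates a seasonal period of 5.

5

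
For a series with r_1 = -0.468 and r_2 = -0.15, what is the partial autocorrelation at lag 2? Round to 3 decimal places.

-0.473

φ_{22} = (r_2 − r_1²) / (1 − r_1²)
r_1² = (-0.468)² = 0.219024
Numerator = -0.15 − 0.2190 = -0.3690; denominator = 1 − 0.2190 = 0.7810
φ_{22} = -0.3690 / 0.7810 = -0.473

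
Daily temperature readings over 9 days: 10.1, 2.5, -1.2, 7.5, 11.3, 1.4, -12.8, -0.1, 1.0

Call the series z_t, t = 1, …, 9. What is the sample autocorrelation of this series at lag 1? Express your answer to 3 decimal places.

Mean z̄ = (10.1 + 2.5 − 1.2 + 7.5 + 11.3 + 1.4 − 12.8 − 0.1 + 1.0)/9 = 2.1889
Numerator Σ_{t=1}^{8}(z_t−z̄)(z_{t+1}−z̄) = 73.4643
Denominator Σ(z_t−z̄)² = 417.3289
r_1 = 73.4643 / 417.3289 = 0.176

0.176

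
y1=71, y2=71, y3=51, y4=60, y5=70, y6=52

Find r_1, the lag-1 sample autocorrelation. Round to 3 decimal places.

-0.210

Mean ȳ = (71 + 71 + 51 + 60 + 70 + 52)/6 = 62.5000
Deviations from mean: 8.5000, 8.5000, -11.5000, -2.5000, 7.5000, -10.5000
Numerator Σ_{t=1}^{5}(y_t−ȳ)(y_{t+1}−ȳ) = -94.2500
Denominator Σ(y_t−ȳ)² = 449.5000
r_1 = -94.2500 / 449.5000 = -0.210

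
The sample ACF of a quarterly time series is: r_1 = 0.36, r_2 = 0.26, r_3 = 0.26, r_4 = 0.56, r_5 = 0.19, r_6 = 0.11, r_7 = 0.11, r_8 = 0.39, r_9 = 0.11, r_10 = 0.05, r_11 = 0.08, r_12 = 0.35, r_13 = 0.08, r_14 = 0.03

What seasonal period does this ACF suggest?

The largest autocorrelation is r_4 = 0.56, with a weaker echo at lag 8 (0.39); the remaining lags stay at or below 0.36. The elevated value at lag 1 (0.36), dropping to 0.26 at lag 2, reflects decaying short-term dependence rather than seasonality.
The dominant spike at lag 4 indicates a seasonal period of 4.

4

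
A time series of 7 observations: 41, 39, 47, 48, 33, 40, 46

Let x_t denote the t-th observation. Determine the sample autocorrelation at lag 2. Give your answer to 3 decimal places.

-0.674

Mean x̄ = (41 + 39 + 47 + 48 + 33 + 40 + 46)/7 = 42.0000
Deviations from mean: -1.0000, -3.0000, 5.0000, 6.0000, -9.0000, -2.0000, 4.0000
Numerator Σ_{t=1}^{5}(x_t−x̄)(x_{t+2}−x̄) = -116.0000
Denominator Σ(x_t−x̄)² = 172.0000
r_2 = -116.0000 / 172.0000 = -0.674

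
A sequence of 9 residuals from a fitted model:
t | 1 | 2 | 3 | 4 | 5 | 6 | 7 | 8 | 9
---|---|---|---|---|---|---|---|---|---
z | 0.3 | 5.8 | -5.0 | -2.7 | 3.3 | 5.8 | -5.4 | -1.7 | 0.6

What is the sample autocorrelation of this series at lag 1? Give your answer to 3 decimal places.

Mean z̄ = (0.3 + 5.8 − 5.0 − 2.7 + 3.3 + 5.8 − 5.4 − 1.7 + 0.6)/9 = 0.1111
Numerator Σ_{t=1}^{8}(z_t−z̄)(z_{t+1}−z̄) = -26.7135
Denominator Σ(z_t−z̄)² = 142.8489
r_1 = -26.7135 / 142.8489 = -0.187

-0.187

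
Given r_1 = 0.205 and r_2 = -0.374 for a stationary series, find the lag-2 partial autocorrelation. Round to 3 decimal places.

-0.434

φ_{22} = (r_2 − r_1²) / (1 − r_1²)
r_1² = (0.205)² = 0.042025
Numerator = -0.374 − 0.0420 = -0.4160; denominator = 1 − 0.0420 = 0.9580
φ_{22} = -0.4160 / 0.9580 = -0.434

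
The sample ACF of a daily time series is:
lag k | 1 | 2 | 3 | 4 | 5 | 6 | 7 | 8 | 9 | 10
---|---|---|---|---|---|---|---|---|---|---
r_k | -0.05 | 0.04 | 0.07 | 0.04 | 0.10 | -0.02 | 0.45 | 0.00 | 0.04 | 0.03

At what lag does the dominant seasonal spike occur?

7

The largest autocorrelation is r_7 = 0.45; the remaining lags stay at or below 0.10.
The dominant spike at lag 7 indicates a seasonal period of 7.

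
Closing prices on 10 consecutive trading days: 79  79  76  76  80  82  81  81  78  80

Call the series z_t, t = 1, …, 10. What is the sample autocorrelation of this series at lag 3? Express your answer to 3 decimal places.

-0.391

Mean z̄ = (79 + 79 + 76 + 76 + 80 + 82 + 81 + 81 + 78 + 80)/10 = 79.2000
Σ(z_t−z̄)(z_{t+3}−z̄) = (0.6400) + (-0.1600) + (-8.9600) + (-5.7600) + (1.4400) + (-3.3600) + (1.4400) = -14.7200
Denominator Σ(z_t−z̄)² = 37.6000
r_3 = -14.7200 / 37.6000 = -0.391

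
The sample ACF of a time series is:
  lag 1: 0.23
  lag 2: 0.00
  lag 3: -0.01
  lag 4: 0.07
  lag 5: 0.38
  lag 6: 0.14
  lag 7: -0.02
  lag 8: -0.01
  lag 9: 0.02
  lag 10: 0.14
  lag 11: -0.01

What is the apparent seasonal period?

5

The largest autocorrelation is r_5 = 0.38; the remaining lags stay at or below 0.23. The elevated value at lag 1 (0.23), dropping to 0.00 at lag 2, reflects decaying short-term dependence rather than seasonality.
The dominant spike at lag 5 indicates a seasonal period of 5.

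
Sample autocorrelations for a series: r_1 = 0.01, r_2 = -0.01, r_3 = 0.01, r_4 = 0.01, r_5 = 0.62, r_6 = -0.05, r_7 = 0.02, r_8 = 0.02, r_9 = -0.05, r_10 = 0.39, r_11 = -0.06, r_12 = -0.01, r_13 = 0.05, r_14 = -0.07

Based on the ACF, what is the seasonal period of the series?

The largest autocorrelation is r_5 = 0.62, with a weaker echo at lag 10 (0.39); the remaining lags stay at or below 0.05.
The dominant spike at lag 5 indicates a seasonal period of 5.

5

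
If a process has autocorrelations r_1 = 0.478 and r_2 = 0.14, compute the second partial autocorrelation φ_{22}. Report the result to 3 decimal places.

-0.115

φ_{22} = (r_2 − r_1²) / (1 − r_1²)
r_1² = (0.478)² = 0.228484
Numerator = 0.14 − 0.2285 = -0.0885; denominator = 1 − 0.2285 = 0.7715
φ_{22} = -0.0885 / 0.7715 = -0.115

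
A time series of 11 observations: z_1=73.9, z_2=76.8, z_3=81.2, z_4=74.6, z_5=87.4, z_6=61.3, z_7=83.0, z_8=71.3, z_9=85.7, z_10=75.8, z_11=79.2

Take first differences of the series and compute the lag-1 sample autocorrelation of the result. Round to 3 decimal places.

First differences Δz: 2.9, 4.4, -6.6, 12.8, -26.1, 21.7, -11.7, 14.4, -9.9, 3.4
Mean of differences = 0.5300
Numerator Σ(Δz_t−Δz̄)(Δz_{t+1}−Δz̄) = -1599.5509
Denominator Σ(Δz_t−Δz̄)² = 1838.2810
r_1(Δz) = -1599.5509 / 1838.2810 = -0.870

-0.870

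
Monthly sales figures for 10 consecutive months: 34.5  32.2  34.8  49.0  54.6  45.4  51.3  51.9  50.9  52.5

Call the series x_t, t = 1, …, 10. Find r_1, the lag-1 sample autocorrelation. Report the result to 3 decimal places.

0.591

Mean x̄ = (34.5 + 32.2 + 34.8 + 49.0 + 54.6 + 45.4 + 51.3 + 51.9 + 50.9 + 52.5)/10 = 45.7100
Numerator Σ_{t=1}^{9}(x_t−x̄)(x_{t+1}−x̄) = 389.6749
Denominator Σ(x_t−x̄)² = 659.7690
r_1 = 389.6749 / 659.7690 = 0.591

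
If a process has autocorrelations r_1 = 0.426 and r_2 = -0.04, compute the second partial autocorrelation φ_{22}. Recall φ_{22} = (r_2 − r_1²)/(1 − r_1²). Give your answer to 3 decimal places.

-0.271

φ_{22} = (r_2 − r_1²) / (1 − r_1²)
r_1² = (0.426)² = 0.181476
Numerator = -0.04 − 0.1815 = -0.2215; denominator = 1 − 0.1815 = 0.8185
φ_{22} = -0.2215 / 0.8185 = -0.271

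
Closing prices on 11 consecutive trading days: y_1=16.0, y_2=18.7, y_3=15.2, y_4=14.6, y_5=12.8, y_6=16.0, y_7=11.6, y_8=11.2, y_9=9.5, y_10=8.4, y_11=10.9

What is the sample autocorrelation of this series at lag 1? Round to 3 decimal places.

Mean ȳ = (16.0 + 18.7 + 15.2 + 14.6 + 12.8 + 16.0 + 11.6 + 11.2 + 9.5 + 8.4 + 10.9)/11 = 13.1727
Numerator Σ_{t=1}^{10}(y_t−ȳ)(y_{t+1}−ȳ) = 62.4174
Denominator Σ(y_t−ȳ)² = 100.6218
r_1 = 62.4174 / 100.6218 = 0.620

0.620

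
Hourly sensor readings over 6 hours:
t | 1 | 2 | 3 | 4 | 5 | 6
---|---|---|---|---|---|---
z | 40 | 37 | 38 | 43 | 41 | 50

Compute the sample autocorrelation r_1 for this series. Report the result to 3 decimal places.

Mean z̄ = (40 + 37 + 38 + 43 + 41 + 50)/6 = 41.5000
Σ(z_t−z̄)(z_{t+1}−z̄) = (6.7500) + (15.7500) + (-5.2500) + (-0.7500) + (-4.2500) = 12.2500
Denominator Σ(z_t−z̄)² = 109.5000
r_1 = 12.2500 / 109.5000 = 0.112

0.112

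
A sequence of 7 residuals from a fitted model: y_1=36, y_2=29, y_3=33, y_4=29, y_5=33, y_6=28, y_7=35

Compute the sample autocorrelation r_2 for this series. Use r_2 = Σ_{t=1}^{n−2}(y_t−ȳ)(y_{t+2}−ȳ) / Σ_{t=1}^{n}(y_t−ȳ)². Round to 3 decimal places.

0.474

Mean ȳ = (36 + 29 + 33 + 29 + 33 + 28 + 35)/7 = 31.8571
Numerator Σ_{t=1}^{5}(y_t−ȳ)(y_{t+2}−ȳ) = 28.8163
Denominator Σ(y_t−ȳ)² = 60.8571
r_2 = 28.8163 / 60.8571 = 0.474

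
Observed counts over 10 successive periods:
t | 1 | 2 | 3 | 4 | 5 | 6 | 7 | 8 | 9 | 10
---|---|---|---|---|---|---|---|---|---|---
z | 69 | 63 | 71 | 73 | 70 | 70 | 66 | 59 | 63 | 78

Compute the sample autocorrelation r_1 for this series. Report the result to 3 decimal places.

0.071

Mean z̄ = (69 + 63 + 71 + 73 + 70 + 70 + 66 + 59 + 63 + 78)/10 = 68.2000
Numerator Σ_{t=1}^{9}(z_t−z̄)(z_{t+1}−z̄) = 19.7600
Denominator Σ(z_t−z̄)² = 277.6000
r_1 = 19.7600 / 277.6000 = 0.071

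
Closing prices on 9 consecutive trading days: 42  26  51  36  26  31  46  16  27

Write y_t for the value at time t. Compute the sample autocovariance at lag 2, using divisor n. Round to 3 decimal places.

Mean ȳ = (42 + 26 + 51 + 36 + 26 + 31 + 46 + 16 + 27)/9 = 33.4444
Σ_{t=1}^{7}(y_t−ȳ)(y_{t+2}−ȳ) = -137.5062
γ_2 = -137.5062 / 9 = -15.278

-15.278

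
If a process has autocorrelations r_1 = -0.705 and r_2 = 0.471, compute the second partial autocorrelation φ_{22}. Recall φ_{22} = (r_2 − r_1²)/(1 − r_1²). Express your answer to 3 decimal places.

-0.052

φ_{22} = (r_2 − r_1²) / (1 − r_1²)
r_1² = (-0.705)² = 0.497025
Numerator = 0.471 − 0.4970 = -0.0260; denominator = 1 − 0.4970 = 0.5030
φ_{22} = -0.0260 / 0.5030 = -0.052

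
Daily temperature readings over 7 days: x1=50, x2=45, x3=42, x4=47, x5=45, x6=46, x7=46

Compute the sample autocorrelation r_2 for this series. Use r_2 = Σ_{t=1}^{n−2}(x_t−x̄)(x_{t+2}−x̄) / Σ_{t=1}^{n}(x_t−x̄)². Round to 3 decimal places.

-0.391

Mean x̄ = (50 + 45 + 42 + 47 + 45 + 46 + 46)/7 = 45.8571
Deviations from mean: 4.1429, -0.8571, -3.8571, 1.1429, -0.8571, 0.1429, 0.1429
Σ(x_t−x̄)(x_{t+2}−x̄) = (-15.9796) + (-0.9796) + (3.3061) + (0.1633) + (-0.1224) = -13.6122
Denominator Σ(x_t−x̄)² = 34.8571
r_2 = -13.6122 / 34.8571 = -0.391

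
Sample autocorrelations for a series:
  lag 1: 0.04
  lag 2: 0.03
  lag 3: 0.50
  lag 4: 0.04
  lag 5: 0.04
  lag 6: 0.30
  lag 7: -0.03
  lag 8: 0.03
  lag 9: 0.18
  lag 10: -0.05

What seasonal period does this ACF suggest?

3

The largest autocorrelation is r_3 = 0.50, with weaker echoes at lags 6 (0.30) and 9 (0.18); the remaining lags stay at or below 0.04.
The dominant spike at lag 3 indicates a seasonal period of 3.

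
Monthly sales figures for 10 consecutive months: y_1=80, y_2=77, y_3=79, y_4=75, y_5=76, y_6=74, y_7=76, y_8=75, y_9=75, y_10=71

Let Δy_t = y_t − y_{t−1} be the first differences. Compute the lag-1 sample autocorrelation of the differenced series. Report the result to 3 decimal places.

-0.630

First differences Δy: -3, 2, -4, 1, -2, 2, -1, 0, -4
Mean of differences = -1.0000
Numerator Σ(Δy_t−Δȳ)(Δy_{t+1}−Δȳ) = -29.0000
Denominator Σ(Δy_t−Δȳ)² = 46.0000
r_1(Δy) = -29.0000 / 46.0000 = -0.630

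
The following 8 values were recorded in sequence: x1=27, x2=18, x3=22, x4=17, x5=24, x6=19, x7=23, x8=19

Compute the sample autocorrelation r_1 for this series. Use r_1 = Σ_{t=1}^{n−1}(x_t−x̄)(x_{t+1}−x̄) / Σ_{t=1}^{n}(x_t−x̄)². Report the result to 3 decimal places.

Mean x̄ = (27 + 18 + 22 + 17 + 24 + 19 + 23 + 19)/8 = 21.1250
Deviations from mean: 5.8750, -3.1250, 0.8750, -4.1250, 2.8750, -2.1250, 1.8750, -2.1250
Σ(x_t−x̄)(x_{t+1}−x̄) = (-18.3594) + (-2.7344) + (-3.6094) + (-11.8594) + (-6.1094) + (-3.9844) + (-3.9844) = -50.6406
Denominator Σ(x_t−x̄)² = 82.8750
r_1 = -50.6406 / 82.8750 = -0.611

-0.611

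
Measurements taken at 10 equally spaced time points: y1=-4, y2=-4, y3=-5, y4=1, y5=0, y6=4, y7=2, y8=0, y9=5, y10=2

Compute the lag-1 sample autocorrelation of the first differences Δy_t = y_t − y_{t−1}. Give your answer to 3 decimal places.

First differences Δy: 0, -1, 6, -1, 4, -2, -2, 5, -3
Mean of differences = 0.6667
Numerator Σ(Δy_t−Δȳ)(Δy_{t+1}−Δȳ) = -51.4444
Denominator Σ(Δy_t−Δȳ)² = 92.0000
r_1(Δy) = -51.4444 / 92.0000 = -0.559

-0.559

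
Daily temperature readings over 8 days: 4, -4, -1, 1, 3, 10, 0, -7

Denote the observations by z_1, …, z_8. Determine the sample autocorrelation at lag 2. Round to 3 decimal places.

Mean z̄ = (4 − 4 − 1 + 1 + 3 + 10 + 0 − 7)/8 = 0.7500
Deviations from mean: 3.2500, -4.7500, -1.7500, 0.2500, 2.2500, 9.2500, -0.7500, -7.7500
Σ(z_t−z̄)(z_{t+2}−z̄) = (-5.6875) + (-1.1875) + (-3.9375) + (2.3125) + (-1.6875) + (-71.6875) = -81.8750
Denominator Σ(z_t−z̄)² = 187.5000
r_2 = -81.8750 / 187.5000 = -0.437

-0.437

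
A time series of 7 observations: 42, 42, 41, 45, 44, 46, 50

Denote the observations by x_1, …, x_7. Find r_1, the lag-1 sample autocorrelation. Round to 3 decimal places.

0.339

Mean x̄ = (42 + 42 + 41 + 45 + 44 + 46 + 50)/7 = 44.2857
Numerator Σ_{t=1}^{6}(x_t−x̄)(x_{t+1}−x̄) = 19.4898
Denominator Σ(x_t−x̄)² = 57.4286
r_1 = 19.4898 / 57.4286 = 0.339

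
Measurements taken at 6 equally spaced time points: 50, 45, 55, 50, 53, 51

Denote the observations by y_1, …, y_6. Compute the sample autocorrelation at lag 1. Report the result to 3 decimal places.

Mean ȳ = (50 + 45 + 55 + 50 + 53 + 51)/6 = 50.6667
Deviations from mean: -0.6667, -5.6667, 4.3333, -0.6667, 2.3333, 0.3333
Numerator Σ_{t=1}^{5}(y_t−ȳ)(y_{t+1}−ȳ) = -24.4444
Denominator Σ(y_t−ȳ)² = 57.3333
r_1 = -24.4444 / 57.3333 = -0.426

-0.426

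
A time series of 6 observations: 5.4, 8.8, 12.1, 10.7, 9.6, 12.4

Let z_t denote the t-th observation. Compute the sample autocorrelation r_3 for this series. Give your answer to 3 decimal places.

0.067

Mean z̄ = (5.4 + 8.8 + 12.1 + 10.7 + 9.6 + 12.4)/6 = 9.8333
Deviations from mean: -4.4333, -1.0333, 2.2667, 0.8667, -0.2333, 2.5667
Σ(z_t−z̄)(z_{t+3}−z̄) = (-3.8422) + (0.2411) + (5.8178) = 2.2167
Denominator Σ(z_t−z̄)² = 33.2533
r_3 = 2.2167 / 33.2533 = 0.067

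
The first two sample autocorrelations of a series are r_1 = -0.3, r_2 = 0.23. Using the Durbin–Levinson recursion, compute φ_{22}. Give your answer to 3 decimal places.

0.154

φ_{22} = (r_2 − r_1²) / (1 − r_1²)
r_1² = (-0.3)² = 0.09
Numerator = 0.23 − 0.0900 = 0.1400; denominator = 1 − 0.0900 = 0.9100
φ_{22} = 0.1400 / 0.9100 = 0.154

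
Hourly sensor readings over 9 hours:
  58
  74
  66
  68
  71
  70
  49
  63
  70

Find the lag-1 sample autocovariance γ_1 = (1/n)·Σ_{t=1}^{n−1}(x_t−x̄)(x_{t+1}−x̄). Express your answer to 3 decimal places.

Mean x̄ = (58 + 74 + 66 + 68 + 71 + 70 + 49 + 63 + 70)/9 = 65.4444
Σ_{t=1}^{8}(x_t−x̄)(x_{t+1}−x̄) = -63.8642
γ_1 = -63.8642 / 9 = -7.096

-7.096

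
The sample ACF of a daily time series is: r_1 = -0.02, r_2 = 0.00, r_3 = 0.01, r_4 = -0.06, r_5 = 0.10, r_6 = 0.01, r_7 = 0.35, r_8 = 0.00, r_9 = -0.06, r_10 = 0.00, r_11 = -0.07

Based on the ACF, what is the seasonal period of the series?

7

The largest autocorrelation is r_7 = 0.35; the remaining lags stay at or below 0.10.
The dominant spike at lag 7 indicates a seasonal period of 7.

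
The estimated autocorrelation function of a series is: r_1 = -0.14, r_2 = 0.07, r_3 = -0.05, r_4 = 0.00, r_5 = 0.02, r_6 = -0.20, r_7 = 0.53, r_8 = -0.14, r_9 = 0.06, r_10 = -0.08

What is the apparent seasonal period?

7

The largest autocorrelation is r_7 = 0.53; the remaining lags stay at or below 0.07.
The dominant spike at lag 7 indicates a seasonal period of 7.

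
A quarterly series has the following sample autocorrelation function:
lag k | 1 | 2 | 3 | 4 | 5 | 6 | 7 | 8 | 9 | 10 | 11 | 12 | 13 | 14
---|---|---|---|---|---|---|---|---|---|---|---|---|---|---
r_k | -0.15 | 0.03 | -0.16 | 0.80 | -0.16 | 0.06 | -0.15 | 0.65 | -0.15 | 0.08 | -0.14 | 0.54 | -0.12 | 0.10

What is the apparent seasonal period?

The largest autocorrelation is r_4 = 0.80, with weaker echoes at lags 8 (0.65) and 12 (0.54); the remaining lags stay at or below 0.10.
The dominant spike at lag 4 indicates a seasonal period of 4.

4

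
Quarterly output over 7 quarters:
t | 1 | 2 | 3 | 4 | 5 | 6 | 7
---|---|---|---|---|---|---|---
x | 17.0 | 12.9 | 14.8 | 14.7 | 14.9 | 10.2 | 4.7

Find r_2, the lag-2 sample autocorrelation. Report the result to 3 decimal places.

Mean x̄ = (17.0 + 12.9 + 14.8 + 14.7 + 14.9 + 10.2 + 4.7)/7 = 12.7429
Deviations from mean: 4.2571, 0.1571, 2.0571, 1.9571, 2.1571, -2.5429, -8.0429
Σ(x_t−x̄)(x_{t+2}−x̄) = (8.7576) + (0.3076) + (4.4376) + (-4.9767) + (-17.3496) = -8.8237
Denominator Σ(x_t−x̄)² = 102.0171
r_2 = -8.8237 / 102.0171 = -0.086

-0.086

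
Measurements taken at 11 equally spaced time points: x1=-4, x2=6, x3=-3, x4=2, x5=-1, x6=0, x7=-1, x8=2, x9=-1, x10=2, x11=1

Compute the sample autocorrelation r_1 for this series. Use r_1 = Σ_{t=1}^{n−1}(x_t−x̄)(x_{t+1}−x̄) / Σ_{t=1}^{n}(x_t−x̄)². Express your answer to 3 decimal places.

Mean x̄ = (-4 + 6 − 3 + 2 − 1 + 0 − 1 + 2 − 1 + 2 + 1)/11 = 0.2727
Numerator Σ_{t=1}^{10}(x_t−x̄)(x_{t+1}−x̄) = -55.7107
Denominator Σ(x_t−x̄)² = 76.1818
r_1 = -55.7107 / 76.1818 = -0.731

-0.731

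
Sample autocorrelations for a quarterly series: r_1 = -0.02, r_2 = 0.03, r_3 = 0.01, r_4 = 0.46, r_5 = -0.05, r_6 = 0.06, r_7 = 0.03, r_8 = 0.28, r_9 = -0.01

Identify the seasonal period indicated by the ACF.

The largest autocorrelation is r_4 = 0.46, with a weaker echo at lag 8 (0.28); the remaining lags stay at or below 0.06.
The dominant spike at lag 4 indicates a seasonal period of 4.

4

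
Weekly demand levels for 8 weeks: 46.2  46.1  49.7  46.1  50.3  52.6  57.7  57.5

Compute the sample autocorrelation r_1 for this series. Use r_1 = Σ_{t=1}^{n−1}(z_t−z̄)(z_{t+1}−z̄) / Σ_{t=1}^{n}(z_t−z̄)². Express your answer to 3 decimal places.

Mean z̄ = (46.2 + 46.1 + 49.7 + 46.1 + 50.3 + 52.6 + 57.7 + 57.5)/8 = 50.7750
Deviations from mean: -4.5750, -4.6750, -1.0750, -4.6750, -0.4750, 1.8250, 6.9250, 6.7250
Numerator Σ_{t=1}^{7}(z_t−z̄)(z_{t+1}−z̄) = 92.0019
Denominator Σ(z_t−z̄)² = 162.5350
r_1 = 92.0019 / 162.5350 = 0.566

0.566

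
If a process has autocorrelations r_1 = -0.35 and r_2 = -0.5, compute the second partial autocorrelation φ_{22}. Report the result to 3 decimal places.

-0.709

φ_{22} = (r_2 − r_1²) / (1 − r_1²)
r_1² = (-0.35)² = 0.1225
Numerator = -0.5 − 0.1225 = -0.6225; denominator = 1 − 0.1225 = 0.8775
φ_{22} = -0.6225 / 0.8775 = -0.709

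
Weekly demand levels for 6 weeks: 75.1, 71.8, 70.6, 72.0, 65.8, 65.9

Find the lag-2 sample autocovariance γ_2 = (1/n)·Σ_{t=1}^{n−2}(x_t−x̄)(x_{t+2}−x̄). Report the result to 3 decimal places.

Mean x̄ = (75.1 + 71.8 + 70.6 + 72.0 + 65.8 + 65.9)/6 = 70.2000
Deviations: 4.9000, 1.6000, 0.4000, 1.8000, -4.4000, -4.3000
Σ_{t=1}^{4}(x_t−x̄)(x_{t+2}−x̄) = -4.6600
γ_2 = -4.6600 / 6 = -0.777

-0.777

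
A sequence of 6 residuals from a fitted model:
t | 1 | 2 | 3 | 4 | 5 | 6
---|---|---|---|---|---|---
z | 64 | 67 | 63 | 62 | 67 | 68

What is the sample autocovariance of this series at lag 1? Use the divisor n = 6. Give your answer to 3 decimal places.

0.023

Mean z̄ = (64 + 67 + 63 + 62 + 67 + 68)/6 = 65.1667
Deviations: -1.1667, 1.8333, -2.1667, -3.1667, 1.8333, 2.8333
Σ_{t=1}^{5}(z_t−z̄)(z_{t+1}−z̄) = 0.1389
γ_1 = 0.1389 / 6 = 0.023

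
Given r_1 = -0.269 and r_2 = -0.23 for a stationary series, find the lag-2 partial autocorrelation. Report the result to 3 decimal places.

φ_{22} = (r_2 − r_1²) / (1 − r_1²)
r_1² = (-0.269)² = 0.072361
Numerator = -0.23 − 0.0724 = -0.3024; denominator = 1 − 0.0724 = 0.9276
φ_{22} = -0.3024 / 0.9276 = -0.326

-0.326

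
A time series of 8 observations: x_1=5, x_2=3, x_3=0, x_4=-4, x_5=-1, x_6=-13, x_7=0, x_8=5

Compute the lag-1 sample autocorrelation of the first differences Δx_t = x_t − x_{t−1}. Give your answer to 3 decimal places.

First differences Δx: -2, -3, -4, 3, -12, 13, 5
Mean of differences = 0.0000
Numerator Σ(Δx_t−Δx̄)(Δx_{t+1}−Δx̄) = -121.0000
Denominator Σ(Δx_t−Δx̄)² = 376.0000
r_1(Δx) = -121.0000 / 376.0000 = -0.322

-0.322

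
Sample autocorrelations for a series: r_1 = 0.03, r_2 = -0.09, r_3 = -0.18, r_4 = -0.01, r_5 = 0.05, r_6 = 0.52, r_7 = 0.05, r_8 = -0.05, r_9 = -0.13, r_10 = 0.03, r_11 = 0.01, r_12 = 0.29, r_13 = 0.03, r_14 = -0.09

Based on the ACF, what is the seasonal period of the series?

6

The largest autocorrelation is r_6 = 0.52, with a weaker echo at lag 12 (0.29); the remaining lags stay at or below 0.05.
The dominant spike at lag 6 indicates a seasonal period of 6.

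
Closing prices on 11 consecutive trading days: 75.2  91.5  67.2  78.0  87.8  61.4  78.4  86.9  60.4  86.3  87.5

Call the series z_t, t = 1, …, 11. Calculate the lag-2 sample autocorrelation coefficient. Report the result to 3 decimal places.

Mean z̄ = (75.2 + 91.5 + 67.2 + 78.0 + 87.8 + 61.4 + 78.4 + 86.9 + 60.4 + 86.3 + 87.5)/11 = 78.2364
Numerator Σ_{t=1}^{9}(z_t−z̄)(z_{t+2}−z̄) = -313.7799
Denominator Σ(z_t−z̄)² = 1225.9855
r_2 = -313.7799 / 1225.9855 = -0.256

-0.256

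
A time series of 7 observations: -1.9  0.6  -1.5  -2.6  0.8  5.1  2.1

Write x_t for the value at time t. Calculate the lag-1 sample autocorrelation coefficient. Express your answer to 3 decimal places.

0.314

Mean x̄ = (-1.9 + 0.6 − 1.5 − 2.6 + 0.8 + 5.1 + 2.1)/7 = 0.3714
Numerator Σ_{t=1}^{6}(x_t−x̄)(x_{t+1}−x̄) = 13.5406
Denominator Σ(x_t−x̄)² = 43.0743
r_1 = 13.5406 / 43.0743 = 0.314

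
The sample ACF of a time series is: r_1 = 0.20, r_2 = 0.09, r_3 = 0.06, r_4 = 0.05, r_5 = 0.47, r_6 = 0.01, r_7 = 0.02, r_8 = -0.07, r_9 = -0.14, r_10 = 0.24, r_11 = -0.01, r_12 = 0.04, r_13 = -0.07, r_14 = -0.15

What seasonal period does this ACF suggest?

The largest autocorrelation is r_5 = 0.47, with a weaker echo at lag 10 (0.24); the remaining lags stay at or below 0.20. The elevated value at lag 1 (0.20), dropping to 0.09 at lag 2, reflects decaying short-term dependence rather than seasonality.
The dominant spike at lag 5 indicates a seasonal period of 5.

5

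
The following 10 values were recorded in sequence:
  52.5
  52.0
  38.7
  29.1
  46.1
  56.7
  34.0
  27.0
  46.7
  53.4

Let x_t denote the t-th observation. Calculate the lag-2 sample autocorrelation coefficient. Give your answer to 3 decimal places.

-0.774

Mean x̄ = (52.5 + 52.0 + 38.7 + 29.1 + 46.1 + 56.7 + 34.0 + 27.0 + 46.7 + 53.4)/10 = 43.6200
Numerator Σ_{t=1}^{8}(x_t−x̄)(x_{t+2}−x̄) = -800.9108
Denominator Σ(x_t−x̄)² = 1035.2560
r_2 = -800.9108 / 1035.2560 = -0.774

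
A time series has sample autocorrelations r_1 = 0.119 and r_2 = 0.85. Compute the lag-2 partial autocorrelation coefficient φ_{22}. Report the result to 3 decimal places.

0.848

φ_{22} = (r_2 − r_1²) / (1 − r_1²)
r_1² = (0.119)² = 0.014161
Numerator = 0.85 − 0.0142 = 0.8358; denominator = 1 − 0.0142 = 0.9858
φ_{22} = 0.8358 / 0.9858 = 0.848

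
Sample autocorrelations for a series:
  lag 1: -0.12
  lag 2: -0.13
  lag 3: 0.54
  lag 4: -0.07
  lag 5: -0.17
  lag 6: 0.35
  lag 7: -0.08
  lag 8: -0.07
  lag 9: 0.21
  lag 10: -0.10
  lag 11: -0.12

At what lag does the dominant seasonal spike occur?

The largest autocorrelation is r_3 = 0.54, with weaker echoes at lags 6 (0.35) and 9 (0.21); the remaining lags stay at or below -0.07.
The dominant spike at lag 3 indicates a seasonal period of 3.

3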